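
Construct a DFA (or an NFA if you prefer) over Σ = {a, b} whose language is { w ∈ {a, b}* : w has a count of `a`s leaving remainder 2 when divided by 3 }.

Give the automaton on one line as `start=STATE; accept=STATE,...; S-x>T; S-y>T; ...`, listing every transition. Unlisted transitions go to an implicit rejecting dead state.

start=q0; accept=q2; q0-a>q1; q0-b>q0; q1-a>q2; q1-b>q1; q2-a>q0; q2-b>q2

Keep the running count of `a`s modulo 3: each `a` advances along the cycle q0 → q1 → q2 → q0 while other symbols loop. Accept at q2.
A 3-state machine:
        a   b  
>  q0   q1  q0 
   q1   q2  q1 
 * q2   q0  q2 
(> = start, * = accepting)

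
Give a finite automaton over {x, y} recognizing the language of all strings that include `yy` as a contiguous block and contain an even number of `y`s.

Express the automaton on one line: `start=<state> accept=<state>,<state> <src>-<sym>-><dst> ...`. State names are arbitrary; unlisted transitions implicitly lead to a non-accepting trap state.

Run two small machines in parallel and take their product. One (3 states) tracks whether and how much of `yy` has been seen; the other (2 states) tracks the count of `y`s modulo 2. Each combined state is a pair, one component from each; accept when both components accept.
6 states suffice.
        x   y  
>  q0   q0  q1 
   q1   q2  q3 
   q2   q2  q4 
 * q3   q3  q5 
   q4   q0  q5 
   q5   q5  q3 
(> = start, * = accepting)

start=q0 accept=q3 q0-x->q0 q0-y->q1 q1-x->q2 q1-y->q3 q2-x->q2 q2-y->q4 q3-x->q3 q3-y->q5 q4-x->q0 q4-y->q5 q5-x->q5 q5-y->q3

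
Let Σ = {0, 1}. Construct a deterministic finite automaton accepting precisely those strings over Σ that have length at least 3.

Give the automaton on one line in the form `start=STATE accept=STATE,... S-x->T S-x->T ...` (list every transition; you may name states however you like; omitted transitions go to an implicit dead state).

start=q0 accept=q3,q4 q0-0->q1 q0-1->q1 q1-0->q2 q1-1->q2 q2-0->q3 q2-1->q3 q3-0->q4 q3-1->q4 q4-0->q4 q4-1->q4

We only need to distinguish lengths 0, 1, …, 3, and '>3'. Chain q0 → q1 → q2 → q3 → q4 on every symbol, with q4 looping. Accepting states: {q3, q4}.
5 states suffice.
        0   1  
>  q0   q1  q1 
   q1   q2  q2 
   q2   q3  q3 
 * q3   q4  q4 
 * q4   q4  q4 
(> = start, * = accepting)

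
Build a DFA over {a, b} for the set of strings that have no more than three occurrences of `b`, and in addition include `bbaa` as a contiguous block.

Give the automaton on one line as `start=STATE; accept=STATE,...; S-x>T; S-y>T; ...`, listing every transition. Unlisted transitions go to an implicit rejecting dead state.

Run two small machines in parallel and take their product. The first has 5 states tracking the count of `b`s, saturating at 4; the second has 5 states tracking whether and how much of `bbaa` has been seen. A product state is a pair (one from each), accepting exactly when both do. Minimizing collapses redundant product states.
An 11-state machine:
          a    b  
>  q0     q0   q1 
   q1     q2   q3 
   q2     q2   q4 
   q3     q5   q6 
   q4     q7   q6 
   q5     q8   q7 
   q6     q9   q7 
   q7     q7   q7 
 * q8     q8  q10 
   q9    q10   q7 
 * q10   q10   q7 
(> = start, * = accepting)

start=q0; accept=q8,q10; q0-a>q0; q0-b>q1; q1-a>q2; q1-b>q3; q2-a>q2; q2-b>q4; q3-a>q5; q3-b>q6; q4-a>q7; q4-b>q6; q5-a>q8; q5-b>q7; q6-a>q9; q6-b>q7; q7-a>q7; q7-b>q7; q8-a>q8; q8-b>q10; q9-a>q10; q9-b>q7; q10-a>q10; q10-b>q7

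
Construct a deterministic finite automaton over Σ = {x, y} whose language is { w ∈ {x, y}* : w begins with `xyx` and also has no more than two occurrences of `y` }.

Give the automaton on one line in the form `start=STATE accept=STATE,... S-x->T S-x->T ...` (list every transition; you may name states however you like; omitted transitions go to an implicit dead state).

Handle the two conditions separately and then intersect. One (5 states) tracks whether the input so far still matches the prefix `xyx`; the other (4 states) tracks the count of `y`s, saturating at 3. Each combined state is a pair, one component from each; accept when both components accept.
With 10 states:
       x  y 
>  A   B  C 
   B   D  E 
   C   C  F 
   D   D  C 
   E   G  F 
   F   F  H 
 * G   G  I 
   H   H  H 
 * I   I  J 
   J   J  J 
(> = start, * = accepting)

start=A accept=G,I A-x->B A-y->C B-x->D B-y->E C-x->C C-y->F D-x->D D-y->C E-x->G E-y->F F-x->F F-y->H G-x->G G-y->I H-x->H H-y->H I-x->I I-y->J J-x->J J-y->J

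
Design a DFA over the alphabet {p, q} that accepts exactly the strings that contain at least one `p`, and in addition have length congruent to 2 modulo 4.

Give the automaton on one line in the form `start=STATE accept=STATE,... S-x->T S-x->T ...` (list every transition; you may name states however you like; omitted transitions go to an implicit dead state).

start=s0 accept=s3,s4 s0-p->s1 s0-q->s2 s1-p->s3 s1-q->s4 s2-p->s4 s2-q->s5 s3-p->s6 s3-q->s6 s4-p->s6 s4-q->s7 s5-p->s7 s5-q->s8 s6-p->s9 s6-q->s9 s7-p->s9 s7-q->s10 s8-p->s10 s8-q->s0 s9-p->s11 s9-q->s11 s10-p->s11 s10-q->s1 s11-p->s3 s11-q->s3

Handle the two conditions separately and then intersect. The first has 3 states tracking the count of `p`s, saturating at 2; the second has 4 states tracking the input length modulo 4. A product state is a pair (one from each), accepting exactly when both do.
With 12 states:
          p    q  
>  s0     s1   s2 
   s1     s3   s4 
   s2     s4   s5 
 * s3     s6   s6 
 * s4     s6   s7 
   s5     s7   s8 
   s6     s9   s9 
   s7     s9  s10 
   s8    s10   s0 
   s9    s11  s11 
   s10   s11   s1 
   s11    s3   s3 
(> = start, * = accepting)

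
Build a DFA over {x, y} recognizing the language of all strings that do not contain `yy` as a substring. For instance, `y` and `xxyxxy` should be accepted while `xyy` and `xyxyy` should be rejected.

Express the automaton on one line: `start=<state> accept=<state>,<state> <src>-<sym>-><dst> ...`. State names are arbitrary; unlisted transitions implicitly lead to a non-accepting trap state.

start=q0 accept=q0,q1 q0-x->q0 q0-y->q1 q1-x->q0 q1-y->q2 q2-x->q2 q2-y->q2

This is the complement of 'contains `yy`'. Use the same substring-matching states — q0 through q2 holding how much of `yy` has just been matched — but flip the accepting set: everything except the trap q2 accepts.
        x   y  
>* q0   q0  q1 
 * q1   q0  q2 
   q2   q2  q2 
(> = start, * = accepting)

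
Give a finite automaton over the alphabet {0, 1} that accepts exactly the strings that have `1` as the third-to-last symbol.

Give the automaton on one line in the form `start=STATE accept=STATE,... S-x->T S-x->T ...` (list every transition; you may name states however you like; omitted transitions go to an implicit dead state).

start=s0 accept=s11,s12,s13,s14 s0-0->s1 s0-1->s2 s1-0->s3 s1-1->s4 s2-0->s5 s2-1->s6 s3-0->s7 s3-1->s8 s4-0->s9 s4-1->s10 s5-0->s11 s5-1->s12 s6-0->s13 s6-1->s14 s7-0->s7 s7-1->s8 s8-0->s9 s8-1->s10 s9-0->s11 s9-1->s12 s10-0->s13 s10-1->s14 s11-0->s7 s11-1->s8 s12-0->s9 s12-1->s10 s13-0->s11 s13-1->s12 s14-0->s13 s14-1->s14

A DFA must remember the last 3 symbols (since which symbol is third-to-last isn't known until the input ends). Use one state per possible window of the last ≤3 symbols; accept from those whose window starts with `1`.
          0    1  
>  s0     s1   s2 
   s1     s3   s4 
   s2     s5   s6 
   s3     s7   s8 
   s4     s9  s10 
   s5    s11  s12 
   s6    s13  s14 
   s7     s7   s8 
   s8     s9  s10 
   s9    s11  s12 
   s10   s13  s14 
 * s11    s7   s8 
 * s12    s9  s10 
 * s13   s11  s12 
 * s14   s13  s14 
(> = start, * = accepting)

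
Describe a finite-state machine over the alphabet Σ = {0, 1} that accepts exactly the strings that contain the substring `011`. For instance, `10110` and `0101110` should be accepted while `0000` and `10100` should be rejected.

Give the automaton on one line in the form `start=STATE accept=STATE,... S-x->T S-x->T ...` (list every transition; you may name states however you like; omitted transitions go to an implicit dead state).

Track how much of `011` has been matched so far: state q0 is no progress, q3 is the absorbing accept state reached once `011` has occurred. Intermediate states record partial matches; on a mismatch, fall back to the longest reusable overlap.
        0   1  
>  q0   q1  q0 
   q1   q1  q2 
   q2   q1  q3 
 * q3   q3  q3 
(> = start, * = accepting)

start=q0 accept=q3 q0-0->q1 q0-1->q0 q1-0->q1 q1-1->q2 q2-0->q1 q2-1->q3 q3-0->q3 q3-1->q3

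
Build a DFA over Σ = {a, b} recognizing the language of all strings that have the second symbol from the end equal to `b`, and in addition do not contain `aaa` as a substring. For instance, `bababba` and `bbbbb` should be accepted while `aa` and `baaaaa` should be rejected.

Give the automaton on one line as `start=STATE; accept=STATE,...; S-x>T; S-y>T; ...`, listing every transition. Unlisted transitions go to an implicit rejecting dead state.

start=q0; accept=q4,q5; q0-a>q1; q0-b>q2; q1-a>q3; q1-b>q2; q2-a>q4; q2-b>q5; q3-a>q6; q3-b>q2; q4-a>q3; q4-b>q2; q5-a>q4; q5-b>q5; q6-a>q6; q6-b>q6

Handle the two conditions separately and then intersect. One (7 states) tracks the last 2 symbols read; the other (4 states) tracks partial matches of the forbidden pattern `aaa`. Each combined state is a pair, one component from each; accept when both components accept. After merging equivalent states the machine shrinks.
7 states suffice.
        a   b  
>  q0   q1  q2 
   q1   q3  q2 
   q2   q4  q5 
   q3   q6  q2 
 * q4   q3  q2 
 * q5   q4  q5 
   q6   q6  q6 
(> = start, * = accepting)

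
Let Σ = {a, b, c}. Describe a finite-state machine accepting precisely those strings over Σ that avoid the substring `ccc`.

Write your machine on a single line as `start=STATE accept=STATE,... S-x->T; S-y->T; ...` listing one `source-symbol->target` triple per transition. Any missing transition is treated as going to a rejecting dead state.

Track partial matches of the forbidden pattern `ccc`. State S3 is a dead state reached once `ccc` has occurred; every other state accepts. S0 means no part of `ccc` is currently matched.
        a   b   c  
>* S0   S0  S0  S1 
 * S1   S0  S0  S2 
 * S2   S0  S0  S3 
   S3   S3  S3  S3 
(> = start, * = accepting)

start=S0; accept=S0,S1,S2; S0-a->S0; S0-b->S0; S0-c->S1; S1-a->S0; S1-b->S0; S1-c->S2; S2-a->S0; S2-b->S0; S2-c->S3; S3-a->S3; S3-b->S3; S3-c->S3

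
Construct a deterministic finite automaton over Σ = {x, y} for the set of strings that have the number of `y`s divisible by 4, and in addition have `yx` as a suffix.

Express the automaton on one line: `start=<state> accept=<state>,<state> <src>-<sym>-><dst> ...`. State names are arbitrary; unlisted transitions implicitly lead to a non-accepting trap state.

start=A accept=L A-x->A A-y->B B-x->C B-y->D C-x->E C-y->D D-x->F D-y->G E-x->E E-y->D F-x->H F-y->G G-x->I G-y->J H-x->H H-y->G I-x->K I-y->J J-x->L J-y->B K-x->K K-y->J L-x->A L-y->B

Run two small machines in parallel and take their product. The first has 4 states tracking the count of `y`s modulo 4; the second has 3 states tracking how much of the suffix `yx` has currently been matched. A product state is a pair (one from each), accepting exactly when both do.
A 12-state machine:
       x  y 
>  A   A  B 
   B   C  D 
   C   E  D 
   D   F  G 
   E   E  D 
   F   H  G 
   G   I  J 
   H   H  G 
   I   K  J 
   J   L  B 
   K   K  J 
 * L   A  B 
(> = start, * = accepting)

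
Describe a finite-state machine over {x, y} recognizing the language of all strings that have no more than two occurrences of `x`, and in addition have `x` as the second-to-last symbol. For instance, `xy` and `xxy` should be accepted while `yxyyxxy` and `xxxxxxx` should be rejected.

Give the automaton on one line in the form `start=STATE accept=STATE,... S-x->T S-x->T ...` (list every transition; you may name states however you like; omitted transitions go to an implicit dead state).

Run two small machines in parallel and take their product. One (4 states) tracks the count of `x`s, saturating at 3; the other (7 states) tracks the last 2 symbols read. Each combined state is a pair, one component from each; accept when both components accept.
15 states suffice.
          x    y  
>  S0     S1   S2 
   S1     S3   S4 
   S2     S5   S6 
 * S3     S7   S8 
 * S4     S9  S10 
   S5     S3   S4 
   S6     S5   S6 
   S7     S7  S11 
 * S8    S12  S13 
   S9     S7   S8 
   S10    S9  S10 
   S11   S12  S14 
   S12    S7  S11 
   S13   S12  S13 
   S14   S12  S14 
(> = start, * = accepting)

start=S0 accept=S3,S4,S8 S0-x->S1 S0-y->S2 S1-x->S3 S1-y->S4 S2-x->S5 S2-y->S6 S3-x->S7 S3-y->S8 S4-x->S9 S4-y->S10 S5-x->S3 S5-y->S4 S6-x->S5 S6-y->S6 S7-x->S7 S7-y->S11 S8-x->S12 S8-y->S13 S9-x->S7 S9-y->S8 S10-x->S9 S10-y->S10 S11-x->S12 S11-y->S14 S12-x->S7 S12-y->S11 S13-x->S12 S13-y->S13 S14-x->S12 S14-y->S14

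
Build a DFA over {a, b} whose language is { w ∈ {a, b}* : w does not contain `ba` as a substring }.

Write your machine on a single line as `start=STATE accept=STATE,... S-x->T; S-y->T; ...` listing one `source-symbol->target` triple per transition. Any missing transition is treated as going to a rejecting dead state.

Track partial matches of the forbidden pattern `ba`. State S2 is a dead state reached once `ba` has occurred; every other state accepts. S0 means no part of `ba` is currently matched.
        a   b  
>* S0   S0  S1 
 * S1   S2  S1 
   S2   S2  S2 
(> = start, * = accepting)

start=S0; accept=S0,S1; S0-a->S0; S0-b->S1; S1-a->S2; S1-b->S1; S2-a->S2; S2-b->S2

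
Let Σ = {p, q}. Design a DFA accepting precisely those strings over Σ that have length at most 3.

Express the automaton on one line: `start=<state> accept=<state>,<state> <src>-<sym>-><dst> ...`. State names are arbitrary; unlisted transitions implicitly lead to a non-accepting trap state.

start=s0 accept=s0,s1,s2,s3 s0-p->s1 s0-q->s1 s1-p->s2 s1-q->s2 s2-p->s3 s2-q->s3 s3-p->s4 s3-q->s4 s4-p->s4 s4-q->s4

Count input length up to 4: every symbol moves from s0 toward s4, which means 'more than 3' and absorbs. Accept from {s0, s1, s2, s3}.
        p   q  
>* s0   s1  s1 
 * s1   s2  s2 
 * s2   s3  s3 
 * s3   s4  s4 
   s4   s4  s4 
(> = start, * = accepting)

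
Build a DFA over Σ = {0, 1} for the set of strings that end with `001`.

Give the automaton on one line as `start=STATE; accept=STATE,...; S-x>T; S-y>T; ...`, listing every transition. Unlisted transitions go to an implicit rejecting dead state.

start=q0; accept=q3; q0-0>q1; q0-1>q0; q1-0>q2; q1-1>q0; q2-0>q2; q2-1>q3; q3-0>q1; q3-1>q0

Let each state record the length of the longest suffix of the input read so far that is also a prefix of `001`. q1 means the last symbol is `0`; q2 means the last 2 symbols are `00`; q3 means the last 3 symbols are `001`. Accept only at q3, where the string currently ends in `001`.
        0   1  
>  q0   q1  q0 
   q1   q2  q0 
   q2   q2  q3 
 * q3   q1  q0 
(> = start, * = accepting)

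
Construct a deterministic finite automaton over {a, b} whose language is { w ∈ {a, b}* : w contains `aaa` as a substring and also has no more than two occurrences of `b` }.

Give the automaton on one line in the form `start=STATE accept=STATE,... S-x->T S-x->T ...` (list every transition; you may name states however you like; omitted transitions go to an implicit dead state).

start=q0 accept=q6,q10,q12 q0-a->q1 q0-b->q2 q1-a->q3 q1-b->q2 q2-a->q4 q2-b->q5 q3-a->q6 q3-b->q2 q4-a->q7 q4-b->q5 q5-a->q8 q5-b->q9 q6-a->q6 q6-b->q10 q7-a->q10 q7-b->q5 q8-a->q11 q8-b->q9 q9-a->q9 q9-b->q9 q10-a->q10 q10-b->q12 q11-a->q12 q11-b->q9 q12-a->q12 q12-b->q9

Run two small machines in parallel and take their product. The first has 4 states tracking whether and how much of `aaa` has been seen; the second has 4 states tracking the count of `b`s, saturating at 3. A product state is a pair (one from each), accepting exactly when both do. After merging equivalent states the machine shrinks.
With 13 states:
          a    b  
>  q0     q1   q2 
   q1     q3   q2 
   q2     q4   q5 
   q3     q6   q2 
   q4     q7   q5 
   q5     q8   q9 
 * q6     q6  q10 
   q7    q10   q5 
   q8    q11   q9 
   q9     q9   q9 
 * q10   q10  q12 
   q11   q12   q9 
 * q12   q12   q9 
(> = start, * = accepting)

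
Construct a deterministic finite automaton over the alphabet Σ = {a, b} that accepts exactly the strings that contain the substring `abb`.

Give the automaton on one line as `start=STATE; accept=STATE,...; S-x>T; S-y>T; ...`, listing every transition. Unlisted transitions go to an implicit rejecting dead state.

Track how much of `abb` has been matched so far: state s0 is no progress, s3 is the absorbing accept state reached once `abb` has occurred. Intermediate states record partial matches; on a mismatch, fall back to the longest reusable overlap.
4 states suffice.
        a   b  
>  s0   s1  s0 
   s1   s1  s2 
   s2   s1  s3 
 * s3   s3  s3 
(> = start, * = accepting)

start=s0; accept=s3; s0-a>s1; s0-b>s0; s1-a>s1; s1-b>s2; s2-a>s1; s2-b>s3; s3-a>s3; s3-b>s3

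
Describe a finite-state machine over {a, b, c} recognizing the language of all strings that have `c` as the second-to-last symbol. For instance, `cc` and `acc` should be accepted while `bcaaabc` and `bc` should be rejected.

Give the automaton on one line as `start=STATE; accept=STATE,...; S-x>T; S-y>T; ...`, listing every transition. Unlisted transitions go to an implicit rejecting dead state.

start=S0; accept=S10,S11,S12; S0-a>S1; S0-b>S2; S0-c>S3; S1-a>S4; S1-b>S5; S1-c>S6; S2-a>S7; S2-b>S8; S2-c>S9; S3-a>S10; S3-b>S11; S3-c>S12; S4-a>S4; S4-b>S5; S4-c>S6; S5-a>S7; S5-b>S8; S5-c>S9; S6-a>S10; S6-b>S11; S6-c>S12; S7-a>S4; S7-b>S5; S7-c>S6; S8-a>S7; S8-b>S8; S8-c>S9; S9-a>S10; S9-b>S11; S9-c>S12; S10-a>S4; S10-b>S5; S10-c>S6; S11-a>S7; S11-b>S8; S11-c>S9; S12-a>S10; S12-b>S11; S12-c>S12

A DFA must remember the last 2 symbols (since which symbol is second-to-last isn't known until the input ends). Use one state per possible window of the last ≤2 symbols; accept from those whose window starts with `c`.
13 states suffice.
          a    b    c  
>  S0     S1   S2   S3 
   S1     S4   S5   S6 
   S2     S7   S8   S9 
   S3    S10  S11  S12 
   S4     S4   S5   S6 
   S5     S7   S8   S9 
   S6    S10  S11  S12 
   S7     S4   S5   S6 
   S8     S7   S8   S9 
   S9    S10  S11  S12 
 * S10    S4   S5   S6 
 * S11    S7   S8   S9 
 * S12   S10  S11  S12 
(> = start, * = accepting)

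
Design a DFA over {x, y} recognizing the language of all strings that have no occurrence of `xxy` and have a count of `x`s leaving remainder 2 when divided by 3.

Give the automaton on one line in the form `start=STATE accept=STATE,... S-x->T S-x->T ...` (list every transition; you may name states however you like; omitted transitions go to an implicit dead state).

Handle the two conditions separately and then intersect. One (4 states) tracks partial matches of the forbidden pattern `xxy`; the other (3 states) tracks the count of `x`s modulo 3. Each combined state is a pair, one component from each; accept when both components accept.
12 states suffice.
          x    y  
>  S0     S1   S0 
   S1     S2   S3 
 * S2     S4   S5 
   S3     S6   S3 
   S4     S7   S8 
   S5     S8   S5 
 * S6     S4   S9 
   S7     S2  S10 
   S8    S10   S8 
 * S9    S11   S9 
   S10    S5  S10 
   S11    S7   S0 
(> = start, * = accepting)

start=S0 accept=S2,S6,S9 S0-x->S1 S0-y->S0 S1-x->S2 S1-y->S3 S2-x->S4 S2-y->S5 S3-x->S6 S3-y->S3 S4-x->S7 S4-y->S8 S5-x->S8 S5-y->S5 S6-x->S4 S6-y->S9 S7-x->S2 S7-y->S10 S8-x->S10 S8-y->S8 S9-x->S11 S9-y->S9 S10-x->S5 S10-y->S10 S11-x->S7 S11-y->S0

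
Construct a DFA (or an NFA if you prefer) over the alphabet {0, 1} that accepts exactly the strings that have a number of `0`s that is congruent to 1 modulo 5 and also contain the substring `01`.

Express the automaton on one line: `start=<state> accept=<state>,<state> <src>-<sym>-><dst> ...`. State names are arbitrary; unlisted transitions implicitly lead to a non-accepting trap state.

Handle the two conditions separately and then intersect. The first has 5 states tracking the count of `0`s modulo 5; the second has 3 states tracking whether and how much of `01` has been seen. A product state is a pair (one from each), accepting exactly when both do.
          0    1  
>  s0     s1   s0 
   s1     s2   s3 
   s2     s4   s5 
 * s3     s5   s3 
   s4     s6   s7 
   s5     s7   s5 
   s6     s8   s9 
   s7     s9   s7 
   s8     s1  s10 
   s9    s10   s9 
   s10    s3  s10 
(> = start, * = accepting)

start=s0 accept=s3 s0-0->s1 s0-1->s0 s1-0->s2 s1-1->s3 s2-0->s4 s2-1->s5 s3-0->s5 s3-1->s3 s4-0->s6 s4-1->s7 s5-0->s7 s5-1->s5 s6-0->s8 s6-1->s9 s7-0->s9 s7-1->s7 s8-0->s1 s8-1->s10 s9-0->s10 s9-1->s9 s10-0->s3 s10-1->s10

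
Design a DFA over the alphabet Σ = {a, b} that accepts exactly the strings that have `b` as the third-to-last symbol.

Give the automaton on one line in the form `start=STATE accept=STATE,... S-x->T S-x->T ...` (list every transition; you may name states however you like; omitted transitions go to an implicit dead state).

start=q0 accept=q11,q12,q13,q14 q0-a->q1 q0-b->q2 q1-a->q3 q1-b->q4 q2-a->q5 q2-b->q6 q3-a->q7 q3-b->q8 q4-a->q9 q4-b->q10 q5-a->q11 q5-b->q12 q6-a->q13 q6-b->q14 q7-a->q7 q7-b->q8 q8-a->q9 q8-b->q10 q9-a->q11 q9-b->q12 q10-a->q13 q10-b->q14 q11-a->q7 q11-b->q8 q12-a->q9 q12-b->q10 q13-a->q11 q13-b->q12 q14-a->q13 q14-b->q14

A DFA must remember the last 3 symbols (since which symbol is third-to-last isn't known until the input ends). Use one state per possible window of the last ≤3 symbols; accept from those whose window starts with `b`.
          a    b  
>  q0     q1   q2 
   q1     q3   q4 
   q2     q5   q6 
   q3     q7   q8 
   q4     q9  q10 
   q5    q11  q12 
   q6    q13  q14 
   q7     q7   q8 
   q8     q9  q10 
   q9    q11  q12 
   q10   q13  q14 
 * q11    q7   q8 
 * q12    q9  q10 
 * q13   q11  q12 
 * q14   q13  q14 
(> = start, * = accepting)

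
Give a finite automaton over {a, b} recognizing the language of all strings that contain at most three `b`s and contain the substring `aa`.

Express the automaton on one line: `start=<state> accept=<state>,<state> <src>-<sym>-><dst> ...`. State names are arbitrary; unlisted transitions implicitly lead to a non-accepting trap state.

start=q0 accept=q3,q6,q9,q12 q0-a->q1 q0-b->q2 q1-a->q3 q1-b->q2 q2-a->q4 q2-b->q5 q3-a->q3 q3-b->q6 q4-a->q6 q4-b->q5 q5-a->q7 q5-b->q8 q6-a->q6 q6-b->q9 q7-a->q9 q7-b->q8 q8-a->q10 q8-b->q11 q9-a->q9 q9-b->q12 q10-a->q12 q10-b->q11 q11-a->q11 q11-b->q11 q12-a->q12 q12-b->q11

Handle the two conditions separately and then intersect. One (5 states) tracks the count of `b`s, saturating at 4; the other (3 states) tracks whether and how much of `aa` has been seen. Each combined state is a pair, one component from each; accept when both components accept. Equivalent product states are then merged.
A 13-state machine:
          a    b  
>  q0     q1   q2 
   q1     q3   q2 
   q2     q4   q5 
 * q3     q3   q6 
   q4     q6   q5 
   q5     q7   q8 
 * q6     q6   q9 
   q7     q9   q8 
   q8    q10  q11 
 * q9     q9  q12 
   q10   q12  q11 
   q11   q11  q11 
 * q12   q12  q11 
(> = start, * = accepting)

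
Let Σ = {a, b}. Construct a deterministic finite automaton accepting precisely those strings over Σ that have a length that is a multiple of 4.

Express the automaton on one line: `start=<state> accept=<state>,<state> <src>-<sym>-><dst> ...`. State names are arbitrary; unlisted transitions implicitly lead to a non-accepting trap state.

Count input length modulo 4: every symbol advances one step around the cycle q0 → q1 → q2 → q3 → q0. Accept at q0.
4 states suffice.
        a   b  
>* q0   q1  q1 
   q1   q2  q2 
   q2   q3  q3 
   q3   q0  q0 
(> = start, * = accepting)

start=q0 accept=q0 q0-a->q1 q0-b->q1 q1-a->q2 q1-b->q2 q2-a->q3 q2-b->q3 q3-a->q0 q3-b->q0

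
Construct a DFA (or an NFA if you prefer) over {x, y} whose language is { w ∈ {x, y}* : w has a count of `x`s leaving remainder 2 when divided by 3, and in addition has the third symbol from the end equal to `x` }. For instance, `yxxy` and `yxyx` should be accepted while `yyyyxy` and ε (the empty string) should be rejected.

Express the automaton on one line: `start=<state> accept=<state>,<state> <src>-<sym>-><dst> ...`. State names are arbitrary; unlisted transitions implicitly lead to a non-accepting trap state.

start=A accept=F,G,J,M A-x->B A-y->A B-x->C B-y->D C-x->E C-y->F D-x->G D-y->H E-x->I E-y->A F-x->E F-y->J G-x->E G-y->K H-x->L H-y->H I-x->M I-y->D J-x->E J-y->N K-x->E K-y->J L-x->E L-y->K M-x->E M-y->F N-x->E N-y->N

Handle the two conditions separately and then intersect. One (3 states) tracks the count of `x`s modulo 3; the other (15 states) tracks the last 3 symbols read. Each combined state is a pair, one component from each; accept when both components accept. After merging equivalent states the machine shrinks.
       x  y 
>  A   B  A 
   B   C  D 
   C   E  F 
   D   G  H 
   E   I  A 
 * F   E  J 
 * G   E  K 
   H   L  H 
   I   M  D 
 * J   E  N 
   K   E  J 
   L   E  K 
 * M   E  F 
   N   E  N 
(> = start, * = accepting)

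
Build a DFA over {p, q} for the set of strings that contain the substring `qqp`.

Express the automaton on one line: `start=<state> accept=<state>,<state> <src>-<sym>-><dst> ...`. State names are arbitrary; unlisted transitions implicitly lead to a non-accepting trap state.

start=S0 accept=S3 S0-p->S0 S0-q->S1 S1-p->S0 S1-q->S2 S2-p->S3 S2-q->S2 S3-p->S3 S3-q->S3

States S0..S2 record the length of the longest prefix of `qqp` that matches the current input suffix. Reaching S3 means `qqp` has been seen, and we stay there forever. Accept from S3.
With 4 states:
        p   q  
>  S0   S0  S1 
   S1   S0  S2 
   S2   S3  S2 
 * S3   S3  S3 
(> = start, * = accepting)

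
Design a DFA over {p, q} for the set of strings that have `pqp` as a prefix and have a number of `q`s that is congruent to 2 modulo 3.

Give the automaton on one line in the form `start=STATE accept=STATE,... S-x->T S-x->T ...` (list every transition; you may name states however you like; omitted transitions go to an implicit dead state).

Handle the two conditions separately and then intersect. One (5 states) tracks whether the input so far still matches the prefix `pqp`; the other (3 states) tracks the count of `q`s modulo 3. Each combined state is a pair, one component from each; accept when both components accept. Minimizing collapses redundant product states.
7 states suffice.
       p  q 
>  A   B  C 
   B   C  D 
   C   C  C 
   D   E  C 
   E   E  F 
 * F   F  G 
   G   G  E 
(> = start, * = accepting)

start=A accept=F A-p->B A-q->C B-p->C B-q->D C-p->C C-q->C D-p->E D-q->C E-p->E E-q->F F-p->F F-q->G G-p->G G-q->E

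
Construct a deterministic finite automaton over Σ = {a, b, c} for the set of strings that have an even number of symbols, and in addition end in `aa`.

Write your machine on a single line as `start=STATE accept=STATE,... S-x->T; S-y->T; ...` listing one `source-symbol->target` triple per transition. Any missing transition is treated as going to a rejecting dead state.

start=q0; accept=q3; q0-a->q1; q0-b->q2; q0-c->q2; q1-a->q3; q1-b->q0; q1-c->q0; q2-a->q4; q2-b->q0; q2-c->q0; q3-a->q5; q3-b->q2; q3-c->q2; q4-a->q5; q4-b->q2; q4-c->q2; q5-a->q3; q5-b->q0; q5-c->q0

Build one automaton per condition and run them in lockstep. One (2 states) tracks the input length modulo 2; the other (3 states) tracks how much of the suffix `aa` has currently been matched. Each combined state is a pair, one component from each; accept when both components accept.
6 states suffice.
        a   b   c  
>  q0   q1  q2  q2 
   q1   q3  q0  q0 
   q2   q4  q0  q0 
 * q3   q5  q2  q2 
   q4   q5  q2  q2 
   q5   q3  q0  q0 
(> = start, * = accepting)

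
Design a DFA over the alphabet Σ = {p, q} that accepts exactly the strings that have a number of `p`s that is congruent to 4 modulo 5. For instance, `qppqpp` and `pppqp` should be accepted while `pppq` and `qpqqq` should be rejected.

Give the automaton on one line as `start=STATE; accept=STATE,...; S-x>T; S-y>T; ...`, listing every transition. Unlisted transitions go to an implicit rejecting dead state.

start=S0; accept=S4; S0-p>S1; S0-q>S0; S1-p>S2; S1-q>S1; S2-p>S3; S2-q>S2; S3-p>S4; S3-q>S3; S4-p>S0; S4-q>S4

The only thing that matters is how many `p`s have appeared, reduced mod 5. Use one state per residue: S0 for 0, …, S4 for 4. Reading `p` moves to the next residue; anything else stays put. S4 is accepting.
        p   q  
>  S0   S1  S0 
   S1   S2  S1 
   S2   S3  S2 
   S3   S4  S3 
 * S4   S0  S4 
(> = start, * = accepting)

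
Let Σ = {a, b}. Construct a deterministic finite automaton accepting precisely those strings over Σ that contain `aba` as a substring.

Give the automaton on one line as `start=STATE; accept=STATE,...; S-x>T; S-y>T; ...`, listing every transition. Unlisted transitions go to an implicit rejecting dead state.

Track how much of `aba` has been matched so far: state q0 is no progress, q3 is the absorbing accept state reached once `aba` has occurred. Intermediate states record partial matches; on a mismatch, fall back to the longest reusable overlap.
With 4 states:
        a   b  
>  q0   q1  q0 
   q1   q1  q2 
   q2   q3  q0 
 * q3   q3  q3 
(> = start, * = accepting)

start=q0; accept=q3; q0-a>q1; q0-b>q0; q1-a>q1; q1-b>q2; q2-a>q3; q2-b>q0; q3-a>q3; q3-b>q3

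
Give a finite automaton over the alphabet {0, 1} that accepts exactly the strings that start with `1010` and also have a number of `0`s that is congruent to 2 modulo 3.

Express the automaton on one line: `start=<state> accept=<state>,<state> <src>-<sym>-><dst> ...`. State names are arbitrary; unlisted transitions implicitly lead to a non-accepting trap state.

start=A accept=H A-0->B A-1->C B-0->D B-1->B C-0->E C-1->F D-0->F D-1->D E-0->D E-1->G F-0->B F-1->F G-0->H G-1->B H-0->I H-1->H I-0->J I-1->I J-0->H J-1->J

Run two small machines in parallel and take their product. One (6 states) tracks whether the input so far still matches the prefix `1010`; the other (3 states) tracks the count of `0`s modulo 3. Each combined state is a pair, one component from each; accept when both components accept.
10 states suffice.
       0  1 
>  A   B  C 
   B   D  B 
   C   E  F 
   D   F  D 
   E   D  G 
   F   B  F 
   G   H  B 
 * H   I  H 
   I   J  I 
   J   H  J 
(> = start, * = accepting)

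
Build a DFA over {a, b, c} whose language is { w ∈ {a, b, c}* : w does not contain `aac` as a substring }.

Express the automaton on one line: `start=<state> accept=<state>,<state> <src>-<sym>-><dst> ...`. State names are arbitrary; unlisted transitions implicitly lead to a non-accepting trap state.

start=S0 accept=S0,S1,S2 S0-a->S1 S0-b->S0 S0-c->S0 S1-a->S2 S1-b->S0 S1-c->S0 S2-a->S2 S2-b->S0 S2-c->S3 S3-a->S3 S3-b->S3 S3-c->S3

This is the complement of 'contains `aac`'. Use the same substring-matching states — S0 through S3 holding how much of `aac` has just been matched — but flip the accepting set: everything except the trap S3 accepts.
A 4-state machine:
        a   b   c  
>* S0   S1  S0  S0 
 * S1   S2  S0  S0 
 * S2   S2  S0  S3 
   S3   S3  S3  S3 
(> = start, * = accepting)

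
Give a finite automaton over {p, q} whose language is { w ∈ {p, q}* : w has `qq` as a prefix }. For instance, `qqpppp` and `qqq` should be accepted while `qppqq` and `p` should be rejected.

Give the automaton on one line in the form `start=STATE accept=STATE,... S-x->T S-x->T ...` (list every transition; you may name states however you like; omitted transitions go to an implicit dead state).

start=S0 accept=S2 S0-p->S3 S0-q->S1 S1-p->S3 S1-q->S2 S2-p->S2 S2-q->S2 S3-p->S3 S3-q->S3

Walk along `qq` while the input agrees: from S0 take `q` to S1, and so on. Any deviation drops to the rejecting sink S3. Once S2 is reached the prefix is confirmed and every continuation is accepted.
        p   q  
>  S0   S3  S1 
   S1   S3  S2 
 * S2   S2  S2 
   S3   S3  S3 
(> = start, * = accepting)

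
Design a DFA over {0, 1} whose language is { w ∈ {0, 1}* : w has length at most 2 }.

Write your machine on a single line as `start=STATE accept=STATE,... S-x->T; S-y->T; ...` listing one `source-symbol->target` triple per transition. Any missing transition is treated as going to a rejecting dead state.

start=q0; accept=q0,q1,q2; q0-0->q1; q0-1->q1; q1-0->q2; q1-1->q2; q2-0->q3; q2-1->q3; q3-0->q3; q3-1->q3

We only need to distinguish lengths 0, 1, …, 2, and '>2'. Chain q0 → q1 → q2 → q3 on every symbol, with q3 looping. Accepting states: {q0, q1, q2}.
A 4-state machine:
        0   1  
>* q0   q1  q1 
 * q1   q2  q2 
 * q2   q3  q3 
   q3   q3  q3 
(> = start, * = accepting)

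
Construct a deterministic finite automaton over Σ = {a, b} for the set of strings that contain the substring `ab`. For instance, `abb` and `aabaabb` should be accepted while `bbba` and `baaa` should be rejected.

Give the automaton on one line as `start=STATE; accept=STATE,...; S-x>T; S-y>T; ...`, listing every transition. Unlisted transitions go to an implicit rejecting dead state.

Track how much of `ab` has been matched so far: state S0 is no progress, S2 is the absorbing accept state reached once `ab` has occurred. Intermediate states record partial matches; on a mismatch, fall back to the longest reusable overlap.
        a   b  
>  S0   S1  S0 
   S1   S1  S2 
 * S2   S2  S2 
(> = start, * = accepting)

start=S0; accept=S2; S0-a>S1; S0-b>S0; S1-a>S1; S1-b>S2; S2-a>S2; S2-b>S2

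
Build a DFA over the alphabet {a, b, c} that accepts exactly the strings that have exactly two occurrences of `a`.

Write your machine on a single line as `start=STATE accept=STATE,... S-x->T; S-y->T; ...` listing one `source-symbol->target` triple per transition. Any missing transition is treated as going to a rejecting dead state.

Only the number of `a`s matters, and only up to 3. Make a chain q0 → q1 → q2 → q3 advanced by each `a` (with q3 absorbing); every other symbol self-loops. The accepting set is {q2}.
4 states suffice.
        a   b   c  
>  q0   q1  q0  q0 
   q1   q2  q1  q1 
 * q2   q3  q2  q2 
   q3   q3  q3  q3 
(> = start, * = accepting)

start=q0; accept=q2; q0-a->q1; q0-b->q0; q0-c->q0; q1-a->q2; q1-b->q1; q1-c->q1; q2-a->q3; q2-b->q2; q2-c->q2; q3-a->q3; q3-b->q3; q3-c->q3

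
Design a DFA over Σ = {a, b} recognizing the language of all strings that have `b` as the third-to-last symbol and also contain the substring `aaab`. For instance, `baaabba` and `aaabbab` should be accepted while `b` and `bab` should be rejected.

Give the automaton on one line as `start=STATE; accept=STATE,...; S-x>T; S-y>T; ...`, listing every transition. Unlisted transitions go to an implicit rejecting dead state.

start=q0; accept=q7,q8,q9,q10; q0-a>q1; q0-b>q0; q1-a>q2; q1-b>q0; q2-a>q3; q2-b>q0; q3-a>q3; q3-b>q4; q4-a>q5; q4-b>q6; q5-a>q7; q5-b>q8; q6-a>q9; q6-b>q10; q7-a>q3; q7-b>q4; q8-a>q5; q8-b>q6; q9-a>q7; q9-b>q8; q10-a>q9; q10-b>q10

Handle the two conditions separately and then intersect. The first has 15 states tracking the last 3 symbols read; the second has 5 states tracking whether and how much of `aaab` has been seen. A product state is a pair (one from each), accepting exactly when both do. After merging equivalent states the machine shrinks.
With 11 states:
          a    b  
>  q0     q1   q0 
   q1     q2   q0 
   q2     q3   q0 
   q3     q3   q4 
   q4     q5   q6 
   q5     q7   q8 
   q6     q9  q10 
 * q7     q3   q4 
 * q8     q5   q6 
 * q9     q7   q8 
 * q10    q9  q10 
(> = start, * = accepting)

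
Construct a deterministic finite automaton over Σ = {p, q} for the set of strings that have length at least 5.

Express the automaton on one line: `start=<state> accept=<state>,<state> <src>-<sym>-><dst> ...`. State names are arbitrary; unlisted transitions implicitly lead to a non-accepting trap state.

start=S0 accept=S5,S6 S0-p->S1 S0-q->S1 S1-p->S2 S1-q->S2 S2-p->S3 S2-q->S3 S3-p->S4 S3-q->S4 S4-p->S5 S4-q->S5 S5-p->S6 S5-q->S6 S6-p->S6 S6-q->S6

Count input length up to 6: every symbol moves from S0 toward S6, which means 'more than 5' and absorbs. Accept from {S5, S6}.
        p   q  
>  S0   S1  S1 
   S1   S2  S2 
   S2   S3  S3 
   S3   S4  S4 
   S4   S5  S5 
 * S5   S6  S6 
 * S6   S6  S6 
(> = start, * = accepting)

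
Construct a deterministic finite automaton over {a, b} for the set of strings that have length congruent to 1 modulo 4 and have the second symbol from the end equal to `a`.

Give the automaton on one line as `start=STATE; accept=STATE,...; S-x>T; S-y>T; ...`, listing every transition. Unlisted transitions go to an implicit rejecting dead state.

Handle the two conditions separately and then intersect. The first has 4 states tracking the input length modulo 4; the second has 7 states tracking the last 2 symbols read. A product state is a pair (one from each), accepting exactly when both do. Equivalent product states are then merged.
A 6-state machine:
        a   b  
>  s0   s1  s1 
   s1   s2  s2 
   s2   s3  s3 
   s3   s4  s0 
   s4   s5  s5 
 * s5   s2  s2 
(> = start, * = accepting)

start=s0; accept=s5; s0-a>s1; s0-b>s1; s1-a>s2; s1-b>s2; s2-a>s3; s2-b>s3; s3-a>s4; s3-b>s0; s4-a>s5; s4-b>s5; s5-a>s2; s5-b>s2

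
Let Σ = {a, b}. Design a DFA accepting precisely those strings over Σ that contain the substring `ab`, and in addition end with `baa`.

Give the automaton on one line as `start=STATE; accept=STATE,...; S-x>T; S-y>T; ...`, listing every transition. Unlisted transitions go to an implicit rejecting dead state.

start=q0; accept=q4; q0-a>q1; q0-b>q0; q1-a>q1; q1-b>q2; q2-a>q3; q2-b>q2; q3-a>q4; q3-b>q2; q4-a>q1; q4-b>q2

Run two small machines in parallel and take their product. The first has 3 states tracking whether and how much of `ab` has been seen; the second has 4 states tracking how much of the suffix `baa` has currently been matched. A product state is a pair (one from each), accepting exactly when both do. Minimizing collapses redundant product states.
        a   b  
>  q0   q1  q0 
   q1   q1  q2 
   q2   q3  q2 
   q3   q4  q2 
 * q4   q1  q2 
(> = start, * = accepting)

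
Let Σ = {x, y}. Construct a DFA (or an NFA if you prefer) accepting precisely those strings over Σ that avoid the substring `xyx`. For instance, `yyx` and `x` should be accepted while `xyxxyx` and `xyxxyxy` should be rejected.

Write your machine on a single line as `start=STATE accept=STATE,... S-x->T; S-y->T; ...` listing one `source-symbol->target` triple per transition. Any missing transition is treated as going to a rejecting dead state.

Track partial matches of the forbidden pattern `xyx`. State q3 is a dead state reached once `xyx` has occurred; every other state accepts. q0 means no part of `xyx` is currently matched.
With 4 states:
        x   y  
>* q0   q1  q0 
 * q1   q1  q2 
 * q2   q3  q0 
   q3   q3  q3 
(> = start, * = accepting)

start=q0; accept=q0,q1,q2; q0-x->q1; q0-y->q0; q1-x->q1; q1-y->q2; q2-x->q3; q2-y->q0; q3-x->q3; q3-y->q3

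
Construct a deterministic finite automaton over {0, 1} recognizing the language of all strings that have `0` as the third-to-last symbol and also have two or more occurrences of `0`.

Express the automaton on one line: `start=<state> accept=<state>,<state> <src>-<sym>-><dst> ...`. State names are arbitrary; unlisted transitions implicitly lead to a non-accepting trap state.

Build one automaton per condition and run them in lockstep. One (15 states) tracks the last 3 symbols read; the other (4 states) tracks the count of `0`s, saturating at 3. Each combined state is a pair, one component from each; accept when both components accept. After merging equivalent states the machine shrinks.
An 11-state machine:
          0    1  
>  S0     S1   S0 
   S1     S2   S3 
   S2     S4   S5 
   S3     S6   S7 
 * S4     S4   S5 
 * S5     S6   S8 
 * S6     S2   S9 
   S7    S10   S7 
 * S8    S10   S7 
   S9     S6   S8 
   S10    S2   S9 
(> = start, * = accepting)

start=S0 accept=S4,S5,S6,S8 S0-0->S1 S0-1->S0 S1-0->S2 S1-1->S3 S2-0->S4 S2-1->S5 S3-0->S6 S3-1->S7 S4-0->S4 S4-1->S5 S5-0->S6 S5-1->S8 S6-0->S2 S6-1->S9 S7-0->S10 S7-1->S7 S8-0->S10 S8-1->S7 S9-0->S6 S9-1->S8 S10-0->S2 S10-1->S9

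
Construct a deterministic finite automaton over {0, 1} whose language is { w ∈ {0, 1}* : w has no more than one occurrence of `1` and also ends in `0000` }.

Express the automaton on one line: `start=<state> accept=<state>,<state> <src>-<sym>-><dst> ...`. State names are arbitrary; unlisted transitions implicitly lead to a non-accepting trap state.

start=q0 accept=q8,q10 q0-0->q1 q0-1->q2 q1-0->q3 q1-1->q2 q2-0->q4 q2-1->q5 q3-0->q6 q3-1->q2 q4-0->q7 q4-1->q5 q5-0->q5 q5-1->q5 q6-0->q8 q6-1->q2 q7-0->q9 q7-1->q5 q8-0->q8 q8-1->q2 q9-0->q10 q9-1->q5 q10-0->q10 q10-1->q5

Handle the two conditions separately and then intersect. The first has 3 states tracking the count of `1`s, saturating at 2; the second has 5 states tracking how much of the suffix `0000` has currently been matched. A product state is a pair (one from each), accepting exactly when both do. Equivalent product states are then merged.
An 11-state machine:
          0    1  
>  q0     q1   q2 
   q1     q3   q2 
   q2     q4   q5 
   q3     q6   q2 
   q4     q7   q5 
   q5     q5   q5 
   q6     q8   q2 
   q7     q9   q5 
 * q8     q8   q2 
   q9    q10   q5 
 * q10   q10   q5 
(> = start, * = accepting)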